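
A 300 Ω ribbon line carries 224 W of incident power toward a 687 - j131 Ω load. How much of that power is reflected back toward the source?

|Γ| = |(387 − j131)/(987 − j131)| = 0.41
|Γ|² = 0.168
P_refl = |Γ|²·P_inc = 37.7 W, P_del = (1 − |Γ|²)·P_inc = 186 W

P_reflected ≈ 37.7 W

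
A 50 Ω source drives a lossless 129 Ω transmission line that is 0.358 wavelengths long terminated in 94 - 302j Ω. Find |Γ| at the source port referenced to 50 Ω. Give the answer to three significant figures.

|Γ| ≈ 0.902

βl = 2π × 0.358 = 129°
tan(βl) = -1.24
Z_in = Z_0·(Z_L + jZ_0·tanβl)/(Z_0 + jZ_L·tanβl) = 53.7 + j217 Ω
Γ_s = (Z_in − Z_s)/(Z_in + Z_s) = (3.74 + j217)/(104 + j217), |Γ_s| = 0.902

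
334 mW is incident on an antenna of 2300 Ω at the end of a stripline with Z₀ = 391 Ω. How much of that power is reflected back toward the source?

P_reflected ≈ 168 mW

Γ = (2300 − 391)/(2300 + 391) = 0.709
|Γ|² = 0.503
P_refl = |Γ|²·P_inc = 168 mW, P_del = (1 − |Γ|²)·P_inc = 166 mW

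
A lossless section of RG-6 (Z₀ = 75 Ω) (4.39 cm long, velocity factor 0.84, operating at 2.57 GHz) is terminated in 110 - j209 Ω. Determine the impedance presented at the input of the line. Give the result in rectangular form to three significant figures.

Z_in ≈ 486 + j171 Ω

λ = v/f = 0.84·c / 2.57 GHz = 0.0981 m
βl = 2π·l/λ = 2π × 0.448 = 161°
tan(βl) = tan(161°) = -0.341
Z_in = Z_0·(Z_L + jZ_0·tanβl)/(Z_0 + jZ_L·tanβl)
     = 75·(110 − j235)/(3.75 − j37.5)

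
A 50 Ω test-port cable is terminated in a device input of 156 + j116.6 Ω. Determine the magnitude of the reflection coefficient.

|Γ| ≈ 0.666

Γ = (Z_L − Z_0)/(Z_L + Z_0) = (106 + j116.6)/(206 + j116.6)
|Γ| = 158/237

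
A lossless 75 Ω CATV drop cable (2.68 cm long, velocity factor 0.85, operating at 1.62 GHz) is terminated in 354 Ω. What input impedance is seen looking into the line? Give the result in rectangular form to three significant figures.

Z_in ≈ 20.4 − j38.7 Ω

λ = v/f = 0.85·c / 1.62 GHz = 0.157 m
βl = 2π·l/λ = 2π × 0.17 = 61.3°
tan(βl) = tan(61.3°) = 1.83
Z_in = Z_0·(Z_L + jZ_0·tanβl)/(Z_0 + jZ_L·tanβl)
     = 75·(354 + j137)/(75 + j646)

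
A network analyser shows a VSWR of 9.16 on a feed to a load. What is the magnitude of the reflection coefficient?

|Γ| ≈ 0.803

|Γ| = (S − 1)/(S + 1) = (9.16 − 1)/(9.16 + 1) = 8.16/10.2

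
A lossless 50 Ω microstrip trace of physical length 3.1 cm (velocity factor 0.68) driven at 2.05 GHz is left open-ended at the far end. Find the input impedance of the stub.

λ = v/f = 0.68·c / 2.05 GHz = 0.0995 m
βl = 2π·l/λ = 2π × 0.312 = 112°
tan(βl) = -2.46
For an open-ended stub, Z_in = −jZ_0·cot(βl) = −jZ_0/tan(βl)

Z_in ≈ +j20.4 Ω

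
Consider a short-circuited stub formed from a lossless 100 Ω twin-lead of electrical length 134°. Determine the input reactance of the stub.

tan(βl) = -1.04
For a short-circuited stub, Z_in = jZ_0·tan(βl)

X_in ≈ -104 Ω (capacitive)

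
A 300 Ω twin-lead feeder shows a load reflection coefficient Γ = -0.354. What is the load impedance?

Z_L = Z_0·(1 + Γ)/(1 − Γ) = 300·(0.646)/(1.35)

Z_L ≈ 143 Ω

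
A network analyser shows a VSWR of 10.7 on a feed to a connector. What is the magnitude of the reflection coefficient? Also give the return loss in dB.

|Γ| = (S − 1)/(S + 1) = (10.7 − 1)/(10.7 + 1) = 9.7/11.7
RL = −20·log₁₀|Γ| = −20·log₁₀(0.829)

|Γ| ≈ 0.829; return loss ≈ 1.63 dB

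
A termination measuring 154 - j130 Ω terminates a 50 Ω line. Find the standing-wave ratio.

VSWR ≈ 5.41

Γ = (Z_L − Z_0)/(Z_L + Z_0) = (104 − j130)/(204 − j130)
|Γ| = 166/242 = 0.688
VSWR = (1 + |Γ|)/(1 − |Γ|) = 1.69/0.312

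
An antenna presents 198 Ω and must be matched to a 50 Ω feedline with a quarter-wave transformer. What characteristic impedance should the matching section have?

Z_qwt = √(Z_0·R_L) = √(50 × 198) = √9900

Z_qwt ≈ 99.5 Ω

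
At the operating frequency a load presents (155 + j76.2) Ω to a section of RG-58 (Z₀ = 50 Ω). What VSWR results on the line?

VSWR ≈ 3.92

Γ = (Z_L − Z_0)/(Z_L + Z_0) = (105 + j76.2)/(205 + j76.2)
|Γ| = 130/219 = 0.593
VSWR = (1 + |Γ|)/(1 − |Γ|) = 1.59/0.407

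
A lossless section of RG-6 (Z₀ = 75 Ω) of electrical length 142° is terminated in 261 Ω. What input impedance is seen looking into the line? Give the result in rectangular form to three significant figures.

Z_in ≈ 50.1 + j77.6 Ω

tan(βl) = tan(142°) = -0.781
Z_in = Z_0·(Z_L + jZ_0·tanβl)/(Z_0 + jZ_L·tanβl)
     = 75·(261 − j58.6)/(75 − j204)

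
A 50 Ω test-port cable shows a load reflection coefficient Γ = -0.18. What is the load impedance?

Z_L = Z_0·(1 + Γ)/(1 − Γ) = 50·(0.82)/(1.18)

Z_L ≈ 34.7 Ω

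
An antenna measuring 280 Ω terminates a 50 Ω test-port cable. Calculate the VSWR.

For a purely resistive load, VSWR = R_L/Z_0 or Z_0/R_L (whichever > 1) = 280/50

VSWR ≈ 5.6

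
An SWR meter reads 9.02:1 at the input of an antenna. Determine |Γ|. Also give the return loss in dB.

|Γ| ≈ 0.8; return loss ≈ 1.93 dB

|Γ| = (S − 1)/(S + 1) = (9.02 − 1)/(9.02 + 1) = 8.02/10
RL = −20·log₁₀|Γ| = −20·log₁₀(0.8)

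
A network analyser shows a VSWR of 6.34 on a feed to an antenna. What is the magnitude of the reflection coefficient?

|Γ| = (S − 1)/(S + 1) = (6.34 − 1)/(6.34 + 1) = 5.34/7.34

|Γ| ≈ 0.728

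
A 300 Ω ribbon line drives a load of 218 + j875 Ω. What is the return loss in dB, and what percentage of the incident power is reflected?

RL ≈ 1.27 dB; 74.7% of incident power reflected

Γ = (-82 + j875)/(518 + j875), |Γ| = 0.864
RL = −20·log₁₀(0.864) = 1.27 dB
P_refl/P_inc = |Γ|² = 0.747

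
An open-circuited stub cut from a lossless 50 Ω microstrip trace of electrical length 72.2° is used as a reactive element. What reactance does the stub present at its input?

X_in ≈ -16.1 Ω (capacitive)

tan(βl) = 3.11
For an open-circuited stub, Z_in = −jZ_0·cot(βl) = −jZ_0/tan(βl)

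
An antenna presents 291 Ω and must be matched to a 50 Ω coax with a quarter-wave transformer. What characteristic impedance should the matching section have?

Z_qwt = √(Z_0·R_L) = √(50 × 291) = √14550

Z_qwt ≈ 121 Ω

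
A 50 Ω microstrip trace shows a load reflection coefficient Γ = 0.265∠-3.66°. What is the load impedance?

Z_L = Z_0·(1 + Γ)/(1 − Γ) = 50·(1.26 − j0.0169)/(0.736 + j0.0169)

Z_L ≈ 85.9 − j3.13 Ω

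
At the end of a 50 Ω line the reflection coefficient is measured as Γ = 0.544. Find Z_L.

Z_L = Z_0·(1 + Γ)/(1 − Γ) = 50·(1.54)/(0.456)

Z_L ≈ 169 Ω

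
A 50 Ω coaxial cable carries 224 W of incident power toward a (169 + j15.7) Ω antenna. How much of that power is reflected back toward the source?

|Γ| = |(119 + j15.7)/(219 + j15.7)| = 0.547
|Γ|² = 0.299
P_refl = |Γ|²·P_inc = 66.9 W, P_del = (1 − |Γ|²)·P_inc = 157 W

P_reflected ≈ 66.9 W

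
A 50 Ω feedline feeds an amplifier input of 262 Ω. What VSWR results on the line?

Γ = (262 − 50)/(262 + 50) = 0.679
VSWR = (1 + 0.679)/(1 − 0.679)

VSWR ≈ 5.24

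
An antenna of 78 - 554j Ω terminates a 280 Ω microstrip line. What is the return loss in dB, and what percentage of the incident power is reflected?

Γ = (-202 − j554)/(358 − j554), |Γ| = 0.894
RL = −20·log₁₀(0.894) = 0.973 dB
P_refl/P_inc = |Γ|² = 0.799

RL ≈ 0.973 dB; 79.9% of incident power reflected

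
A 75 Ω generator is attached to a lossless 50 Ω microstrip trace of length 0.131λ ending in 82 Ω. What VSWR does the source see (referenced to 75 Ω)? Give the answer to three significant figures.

βl = 2π × 0.131 = 47.2°
tan(βl) = 1.08
Z_in = Z_0·(Z_L + jZ_0·tanβl)/(Z_0 + jZ_L·tanβl) = 43 − j22.1 Ω
Γ_s = (Z_in − Z_s)/(Z_in + Z_s) = (-32 − j22.1)/(118 − j22.1), |Γ_s| = 0.324
VSWR = (1 + |Γ_s|)/(1 − |Γ_s|)

VSWR ≈ 1.96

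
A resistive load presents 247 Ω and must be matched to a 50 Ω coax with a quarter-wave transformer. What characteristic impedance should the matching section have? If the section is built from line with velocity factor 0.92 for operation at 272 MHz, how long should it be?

Z_qwt = √(Z_0·R_L) = √(50 × 247) = √12350
λ = 0.92·c/f = 1.01 m, so l = λ/4 = 0.254 m

Z_qwt ≈ 111 Ω; length ≈ 25.4 cm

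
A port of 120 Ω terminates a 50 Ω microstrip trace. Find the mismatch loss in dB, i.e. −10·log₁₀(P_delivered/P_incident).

mismatch loss ≈ 0.807 dB

Γ = (120 − 50)/(120 + 50) = 0.412
|Γ|² = 0.17, so P_del/P_inc = 1 − |Γ|² = 0.83
ML = −10·log₁₀(1 − |Γ|²)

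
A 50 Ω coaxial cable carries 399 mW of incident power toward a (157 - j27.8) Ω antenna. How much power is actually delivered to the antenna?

|Γ| = |(107 − j27.8)/(207 − j27.8)| = 0.529
|Γ|² = 0.28
P_refl = |Γ|²·P_inc = 112 mW, P_del = (1 − |Γ|²)·P_inc = 287 mW

P_delivered ≈ 287 mW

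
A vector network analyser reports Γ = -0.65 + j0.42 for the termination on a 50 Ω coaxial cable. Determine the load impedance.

Z_L ≈ 6.92 + j14.5 Ω

Z_L = Z_0·(1 + Γ)/(1 − Γ) = 50·(0.35 + j0.42)/(1.65 − j0.42)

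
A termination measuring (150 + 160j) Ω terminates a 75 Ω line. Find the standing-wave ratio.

Γ = (Z_L − Z_0)/(Z_L + Z_0) = (75 + j160)/(225 + j160)
|Γ| = 177/276 = 0.64
VSWR = (1 + |Γ|)/(1 − |Γ|) = 1.64/0.36

VSWR ≈ 4.56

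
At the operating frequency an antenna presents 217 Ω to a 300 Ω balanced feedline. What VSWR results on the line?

VSWR ≈ 1.38

Γ = (217 − 300)/(217 + 300) = -0.161
VSWR = (1 + 0.161)/(1 − 0.161)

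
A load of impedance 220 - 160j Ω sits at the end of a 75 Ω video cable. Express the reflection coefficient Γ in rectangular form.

Γ ≈ 0.607 − j0.213

Γ = (Z_L − Z_0)/(Z_L + Z_0) = (145 − j160)/(295 − j160)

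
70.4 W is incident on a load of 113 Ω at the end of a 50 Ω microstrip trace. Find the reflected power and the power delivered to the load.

Γ = (113 − 50)/(113 + 50) = 0.387
|Γ|² = 0.149
P_refl = |Γ|²·P_inc = 10.5 W, P_del = (1 − |Γ|²)·P_inc = 59.9 W

P_reflected ≈ 10.5 W; P_delivered ≈ 59.9 W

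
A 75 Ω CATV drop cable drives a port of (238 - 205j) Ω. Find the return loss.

RL ≈ 3.1 dB

Γ = (163 − j205)/(313 − j205), |Γ| = 0.7
RL = −20·log₁₀|Γ| = −20·log₁₀(0.7)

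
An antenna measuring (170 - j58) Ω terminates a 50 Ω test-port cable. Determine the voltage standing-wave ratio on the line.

VSWR ≈ 3.83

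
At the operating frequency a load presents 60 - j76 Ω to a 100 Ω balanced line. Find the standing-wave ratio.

Γ = (Z_L − Z_0)/(Z_L + Z_0) = (-40 − j76)/(160 − j76)
|Γ| = 85.9/177 = 0.485
VSWR = (1 + |Γ|)/(1 − |Γ|) = 1.48/0.515

VSWR ≈ 2.88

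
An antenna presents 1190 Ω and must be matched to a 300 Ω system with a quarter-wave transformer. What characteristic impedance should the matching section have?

Z_qwt = √(Z_0·R_L) = √(300 × 1190) = √357000

Z_qwt ≈ 597 Ω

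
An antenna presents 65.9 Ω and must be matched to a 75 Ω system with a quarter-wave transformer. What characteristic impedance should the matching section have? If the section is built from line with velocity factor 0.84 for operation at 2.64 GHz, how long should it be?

Z_qwt ≈ 70.3 Ω; length ≈ 2.39 cm

Z_qwt = √(Z_0·R_L) = √(75 × 65.9) = √4942
λ = 0.84·c/f = 0.0955 m, so l = λ/4 = 0.0239 m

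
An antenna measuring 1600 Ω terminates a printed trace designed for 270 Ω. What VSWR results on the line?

Γ = (1600 − 270)/(1600 + 270) = 0.711
VSWR = (1 + 0.711)/(1 − 0.711)

VSWR ≈ 5.93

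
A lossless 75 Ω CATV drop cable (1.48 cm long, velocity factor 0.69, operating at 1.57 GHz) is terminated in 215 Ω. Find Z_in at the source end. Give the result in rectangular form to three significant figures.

Z_in ≈ 53.3 − j66.3 Ω

λ = v/f = 0.69·c / 1.57 GHz = 0.132 m
βl = 2π·l/λ = 2π × 0.112 = 40.4°
tan(βl) = tan(40.4°) = 0.851
Z_in = Z_0·(Z_L + jZ_0·tanβl)/(Z_0 + jZ_L·tanβl)
     = 75·(215 + j63.9)/(75 + j183)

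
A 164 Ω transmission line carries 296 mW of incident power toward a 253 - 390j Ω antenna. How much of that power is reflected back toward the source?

|Γ| = |(89 − j390)/(417 − j390)| = 0.701
|Γ|² = 0.491
P_refl = |Γ|²·P_inc = 145 mW, P_del = (1 − |Γ|²)·P_inc = 151 mW

P_reflected ≈ 145 mW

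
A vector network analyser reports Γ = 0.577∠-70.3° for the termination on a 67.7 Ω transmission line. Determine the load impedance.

Z_L = Z_0·(1 + Γ)/(1 − Γ) = 67.7·(1.19 − j0.543)/(0.805 + j0.543)

Z_L ≈ 47.8 − j77.9 Ω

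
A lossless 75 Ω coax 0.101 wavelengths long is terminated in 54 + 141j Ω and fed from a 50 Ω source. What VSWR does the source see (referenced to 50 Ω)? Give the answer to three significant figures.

VSWR ≈ 10.1

βl = 2π × 0.101 = 36.4°
tan(βl) = 0.736
Z_in = Z_0·(Z_L + jZ_0·tanβl)/(Z_0 + jZ_L·tanβl) = 194 − j243 Ω
Γ_s = (Z_in − Z_s)/(Z_in + Z_s) = (144 − j243)/(244 − j243), |Γ_s| = 0.82
VSWR = (1 + |Γ_s|)/(1 − |Γ_s|)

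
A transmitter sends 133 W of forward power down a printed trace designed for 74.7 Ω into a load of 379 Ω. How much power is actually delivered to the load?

P_delivered ≈ 73.2 W

Γ = (379 − 74.7)/(379 + 74.7) = 0.671
|Γ|² = 0.45
P_refl = |Γ|²·P_inc = 59.8 W, P_del = (1 − |Γ|²)·P_inc = 73.2 W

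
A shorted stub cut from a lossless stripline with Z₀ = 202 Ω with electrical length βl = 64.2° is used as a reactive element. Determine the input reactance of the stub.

X_in ≈ 418 Ω (inductive)

tan(βl) = 2.07
For a shorted stub, Z_in = jZ_0·tan(βl)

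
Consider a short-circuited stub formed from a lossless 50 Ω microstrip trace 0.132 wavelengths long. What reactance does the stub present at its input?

X_in ≈ 54.6 Ω (inductive)

βl = 2π × 0.132 = 47.5°
tan(βl) = 1.09
For a short-circuited stub, Z_in = jZ_0·tan(βl)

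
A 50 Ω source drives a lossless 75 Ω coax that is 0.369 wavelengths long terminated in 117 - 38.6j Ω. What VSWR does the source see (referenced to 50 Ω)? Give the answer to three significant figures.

βl = 2π × 0.369 = 133°
tan(βl) = -1.08
Z_in = Z_0·(Z_L + jZ_0·tanβl)/(Z_0 + jZ_L·tanβl) = 83.6 + j47.4 Ω
Γ_s = (Z_in − Z_s)/(Z_in + Z_s) = (33.6 + j47.4)/(134 + j47.4), |Γ_s| = 0.41
VSWR = (1 + |Γ_s|)/(1 − |Γ_s|)

VSWR ≈ 2.39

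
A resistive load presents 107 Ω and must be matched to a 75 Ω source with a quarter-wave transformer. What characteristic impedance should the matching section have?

Z_qwt ≈ 89.6 Ω

Z_qwt = √(Z_0·R_L) = √(75 × 107) = √8025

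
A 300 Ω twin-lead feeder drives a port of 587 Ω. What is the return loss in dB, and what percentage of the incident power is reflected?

RL ≈ 9.8 dB; 10.5% of incident power reflected

Γ = (587 − 300)/(587 + 300) = 0.324
RL = −20·log₁₀(0.324) = 9.8 dB
P_refl/P_inc = |Γ|² = 0.105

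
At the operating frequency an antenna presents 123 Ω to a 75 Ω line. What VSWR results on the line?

For a purely resistive load, VSWR = R_L/Z_0 or Z_0/R_L (whichever > 1) = 123/75

VSWR ≈ 1.64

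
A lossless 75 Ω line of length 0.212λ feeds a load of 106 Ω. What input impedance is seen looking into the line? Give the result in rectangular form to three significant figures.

Z_in ≈ 54.6 − j8.85 Ω

βl = 2π × 0.212 = 76.3°
tan(βl) = tan(76.3°) = 4.11
Z_in = Z_0·(Z_L + jZ_0·tanβl)/(Z_0 + jZ_L·tanβl)
     = 75·(106 + j308)/(75 + j435)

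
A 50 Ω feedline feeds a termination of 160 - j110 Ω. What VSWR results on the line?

VSWR ≈ 4.82

Γ = (Z_L − Z_0)/(Z_L + Z_0) = (110 − j110)/(210 − j110)
|Γ| = 156/237 = 0.656
VSWR = (1 + |Γ|)/(1 − |Γ|) = 1.66/0.344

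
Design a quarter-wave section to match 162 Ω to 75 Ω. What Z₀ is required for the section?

Z_qwt ≈ 110 Ω

Z_qwt = √(Z_0·R_L) = √(75 × 162) = √12150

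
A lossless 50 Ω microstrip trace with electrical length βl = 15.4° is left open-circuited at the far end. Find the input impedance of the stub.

Z_in ≈ −j182 Ω

tan(βl) = 0.275
For an open-circuited stub, Z_in = −jZ_0·cot(βl) = −jZ_0/tan(βl)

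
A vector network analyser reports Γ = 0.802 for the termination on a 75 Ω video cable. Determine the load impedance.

Z_L ≈ 683 Ω

Z_L = Z_0·(1 + Γ)/(1 − Γ) = 75·(1.8)/(0.198)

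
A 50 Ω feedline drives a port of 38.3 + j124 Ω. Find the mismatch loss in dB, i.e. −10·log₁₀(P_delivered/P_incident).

Γ = (-11.7 + j124)/(88.3 + j124), |Γ| = 0.818
|Γ|² = 0.669, so P_del/P_inc = 1 − |Γ|² = 0.331
ML = −10·log₁₀(1 − |Γ|²)

mismatch loss ≈ 4.81 dB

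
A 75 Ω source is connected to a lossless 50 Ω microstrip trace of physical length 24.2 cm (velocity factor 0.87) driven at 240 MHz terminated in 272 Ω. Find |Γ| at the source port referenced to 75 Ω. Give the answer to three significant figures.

|Γ| ≈ 0.778

λ = v/f = 0.87·c / 240 MHz = 1.09 m
βl = 2π·l/λ = 2π × 0.223 = 80.1°
tan(βl) = 5.74
Z_in = Z_0·(Z_L + jZ_0·tanβl)/(Z_0 + jZ_L·tanβl) = 9.46 − j8.41 Ω
Γ_s = (Z_in − Z_s)/(Z_in + Z_s) = (-65.5 − j8.41)/(84.5 − j8.41), |Γ_s| = 0.778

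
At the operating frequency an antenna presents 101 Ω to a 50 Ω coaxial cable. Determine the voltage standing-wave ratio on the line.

For a purely resistive load, VSWR = R_L/Z_0 or Z_0/R_L (whichever > 1) = 101/50

VSWR ≈ 2.02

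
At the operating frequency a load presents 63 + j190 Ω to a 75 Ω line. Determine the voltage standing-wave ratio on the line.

VSWR ≈ 9.57

Γ = (Z_L − Z_0)/(Z_L + Z_0) = (-12 + j190)/(138 + j190)
|Γ| = 190/235 = 0.811
VSWR = (1 + |Γ|)/(1 − |Γ|) = 1.81/0.189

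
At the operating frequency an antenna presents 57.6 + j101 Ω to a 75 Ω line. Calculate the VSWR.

Γ = (Z_L − Z_0)/(Z_L + Z_0) = (-17.4 + j101)/(132.6 + j101)
|Γ| = 102/167 = 0.615
VSWR = (1 + |Γ|)/(1 − |Γ|) = 1.61/0.385

VSWR ≈ 4.19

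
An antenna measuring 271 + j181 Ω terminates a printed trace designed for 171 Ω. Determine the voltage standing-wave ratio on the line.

VSWR ≈ 2.53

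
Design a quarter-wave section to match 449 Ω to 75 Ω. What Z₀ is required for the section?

Z_qwt ≈ 184 Ω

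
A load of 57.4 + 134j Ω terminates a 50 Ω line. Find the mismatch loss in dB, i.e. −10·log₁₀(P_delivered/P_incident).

mismatch loss ≈ 4.1 dB

Γ = (7.4 + j134)/(107.4 + j134), |Γ| = 0.781
|Γ|² = 0.611, so P_del/P_inc = 1 − |Γ|² = 0.389
ML = −10·log₁₀(1 − |Γ|²)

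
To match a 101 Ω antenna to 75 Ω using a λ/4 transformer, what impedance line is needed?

Z_qwt ≈ 87 Ω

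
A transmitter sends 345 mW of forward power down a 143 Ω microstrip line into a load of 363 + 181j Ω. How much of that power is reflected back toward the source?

P_reflected ≈ 97 mW

|Γ| = |(220 + j181)/(506 + j181)| = 0.53
|Γ|² = 0.281
P_refl = |Γ|²·P_inc = 97 mW, P_del = (1 − |Γ|²)·P_inc = 248 mW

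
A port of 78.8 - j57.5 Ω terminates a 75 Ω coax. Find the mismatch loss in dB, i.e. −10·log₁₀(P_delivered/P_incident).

mismatch loss ≈ 0.571 dB

Γ = (3.8 − j57.5)/(153.8 − j57.5), |Γ| = 0.351
|Γ|² = 0.123, so P_del/P_inc = 1 − |Γ|² = 0.877
ML = −10·log₁₀(1 − |Γ|²)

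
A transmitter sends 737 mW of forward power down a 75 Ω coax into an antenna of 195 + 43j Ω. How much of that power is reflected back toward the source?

P_reflected ≈ 160 mW

|Γ| = |(120 + j43)/(270 + j43)| = 0.466
|Γ|² = 0.217
P_refl = |Γ|²·P_inc = 160 mW, P_del = (1 − |Γ|²)·P_inc = 577 mW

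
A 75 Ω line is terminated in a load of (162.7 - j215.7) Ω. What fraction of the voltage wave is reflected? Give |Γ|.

|Γ| ≈ 0.725

Γ = (Z_L − Z_0)/(Z_L + Z_0) = (87.7 − j215.7)/(237.7 − j215.7)
|Γ| = 233/321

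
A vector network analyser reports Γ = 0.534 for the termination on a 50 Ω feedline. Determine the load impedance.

Z_L ≈ 165 Ω

Z_L = Z_0·(1 + Γ)/(1 − Γ) = 50·(1.53)/(0.466)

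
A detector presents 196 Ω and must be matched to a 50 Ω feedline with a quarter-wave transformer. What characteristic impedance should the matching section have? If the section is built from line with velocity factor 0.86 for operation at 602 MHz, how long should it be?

Z_qwt ≈ 99 Ω; length ≈ 10.7 cm

Z_qwt = √(Z_0·R_L) = √(50 × 196) = √9800
λ = 0.86·c/f = 0.429 m, so l = λ/4 = 0.107 m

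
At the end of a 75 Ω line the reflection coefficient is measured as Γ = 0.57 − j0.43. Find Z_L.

Z_L = Z_0·(1 + Γ)/(1 − Γ) = 75·(1.57 − j0.43)/(0.43 + j0.43)

Z_L ≈ 99.4 − j174 Ω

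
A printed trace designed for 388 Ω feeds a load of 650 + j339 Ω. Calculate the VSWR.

VSWR ≈ 2.29

Γ = (Z_L − Z_0)/(Z_L + Z_0) = (262 + j339)/(1038 + j339)
|Γ| = 428/1090 = 0.392
VSWR = (1 + |Γ|)/(1 − |Γ|) = 1.39/0.608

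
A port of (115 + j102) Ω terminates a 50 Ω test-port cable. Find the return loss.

RL ≈ 4.1 dB

Γ = (65 + j102)/(165 + j102), |Γ| = 0.624
RL = −20·log₁₀|Γ| = −20·log₁₀(0.624)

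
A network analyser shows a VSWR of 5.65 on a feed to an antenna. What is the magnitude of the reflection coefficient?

|Γ| = (S − 1)/(S + 1) = (5.65 − 1)/(5.65 + 1) = 4.65/6.65

|Γ| ≈ 0.699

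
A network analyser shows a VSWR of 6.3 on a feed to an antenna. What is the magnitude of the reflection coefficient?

|Γ| ≈ 0.726

|Γ| = (S − 1)/(S + 1) = (6.3 − 1)/(6.3 + 1) = 5.3/7.3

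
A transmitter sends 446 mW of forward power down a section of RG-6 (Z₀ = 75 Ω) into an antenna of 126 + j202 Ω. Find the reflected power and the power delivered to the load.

|Γ| = |(51 + j202)/(201 + j202)| = 0.731
|Γ|² = 0.535
P_refl = |Γ|²·P_inc = 238 mW, P_del = (1 − |Γ|²)·P_inc = 208 mW

P_reflected ≈ 238 mW; P_delivered ≈ 208 mW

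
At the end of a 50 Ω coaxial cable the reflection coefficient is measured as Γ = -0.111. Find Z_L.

Z_L ≈ 40 Ω

Z_L = Z_0·(1 + Γ)/(1 − Γ) = 50·(0.889)/(1.11)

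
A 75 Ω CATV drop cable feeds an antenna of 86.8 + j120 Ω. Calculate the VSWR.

VSWR ≈ 3.98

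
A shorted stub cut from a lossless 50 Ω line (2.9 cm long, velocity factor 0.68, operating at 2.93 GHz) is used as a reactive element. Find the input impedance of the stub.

Z_in ≈ −j28.9 Ω

λ = v/f = 0.68·c / 2.93 GHz = 0.0696 m
βl = 2π·l/λ = 2π × 0.417 = 150°
tan(βl) = -0.579
For a shorted stub, Z_in = jZ_0·tan(βl)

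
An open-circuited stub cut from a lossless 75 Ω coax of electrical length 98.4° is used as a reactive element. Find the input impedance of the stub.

tan(βl) = -6.77
For an open-circuited stub, Z_in = −jZ_0·cot(βl) = −jZ_0/tan(βl)

Z_in ≈ +j11.1 Ω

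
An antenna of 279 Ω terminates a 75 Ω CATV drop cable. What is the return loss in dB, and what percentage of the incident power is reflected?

RL ≈ 4.79 dB; 33.2% of incident power reflected

Γ = (279 − 75)/(279 + 75) = 0.576
RL = −20·log₁₀(0.576) = 4.79 dB
P_refl/P_inc = |Γ|² = 0.332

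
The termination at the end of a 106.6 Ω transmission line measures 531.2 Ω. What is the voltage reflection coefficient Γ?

Γ = (Z_L − Z_0)/(Z_L + Z_0) = (531.2 − 106.6)/(531.2 + 106.6) = 424.6/637.8

Γ = 0.666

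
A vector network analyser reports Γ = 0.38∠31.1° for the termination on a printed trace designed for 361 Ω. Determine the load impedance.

Z_L ≈ 626 + j287 Ω

Z_L = Z_0·(1 + Γ)/(1 − Γ) = 361·(1.33 + j0.196)/(0.675 − j0.196)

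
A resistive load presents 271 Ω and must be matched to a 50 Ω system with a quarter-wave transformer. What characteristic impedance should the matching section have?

Z_qwt = √(Z_0·R_L) = √(50 × 271) = √13550

Z_qwt ≈ 116 Ω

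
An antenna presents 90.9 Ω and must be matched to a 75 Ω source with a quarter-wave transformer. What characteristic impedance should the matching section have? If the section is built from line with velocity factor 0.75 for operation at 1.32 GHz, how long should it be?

Z_qwt ≈ 82.6 Ω; length ≈ 4.26 cm

Z_qwt = √(Z_0·R_L) = √(75 × 90.9) = √6818
λ = 0.75·c/f = 0.17 m, so l = λ/4 = 0.0426 m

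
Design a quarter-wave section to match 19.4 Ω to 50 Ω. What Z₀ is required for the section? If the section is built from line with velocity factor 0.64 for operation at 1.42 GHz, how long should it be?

Z_qwt ≈ 31.1 Ω; length ≈ 3.38 cm

Z_qwt = √(Z_0·R_L) = √(50 × 19.4) = √970
λ = 0.64·c/f = 0.135 m, so l = λ/4 = 0.0338 m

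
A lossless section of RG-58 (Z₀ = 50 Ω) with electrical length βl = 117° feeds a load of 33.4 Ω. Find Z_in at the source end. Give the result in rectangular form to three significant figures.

tan(βl) = tan(117°) = -1.96
Z_in = Z_0·(Z_L + jZ_0·tanβl)/(Z_0 + jZ_L·tanβl)
     = 50·(33.4 − j98.1)/(50 − j65.6)

Z_in ≈ 59.6 − j20 Ω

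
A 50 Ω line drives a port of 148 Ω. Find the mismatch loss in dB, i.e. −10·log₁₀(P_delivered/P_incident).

mismatch loss ≈ 1.22 dB

Γ = (148 − 50)/(148 + 50) = 0.495
|Γ|² = 0.245, so P_del/P_inc = 1 − |Γ|² = 0.755
ML = −10·log₁₀(1 − |Γ|²)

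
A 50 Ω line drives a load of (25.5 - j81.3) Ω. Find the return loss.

RL ≈ 2.32 dB

Γ = (-24.5 − j81.3)/(75.5 − j81.3), |Γ| = 0.765
RL = −20·log₁₀|Γ| = −20·log₁₀(0.765)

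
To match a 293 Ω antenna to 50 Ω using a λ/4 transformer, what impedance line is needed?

Z_qwt ≈ 121 Ω

Z_qwt = √(Z_0·R_L) = √(50 × 293) = √14650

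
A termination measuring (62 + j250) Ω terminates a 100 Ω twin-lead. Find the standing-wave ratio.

VSWR ≈ 12.2

Γ = (Z_L − Z_0)/(Z_L + Z_0) = (-38 + j250)/(162 + j250)
|Γ| = 253/298 = 0.849
VSWR = (1 + |Γ|)/(1 − |Γ|) = 1.85/0.151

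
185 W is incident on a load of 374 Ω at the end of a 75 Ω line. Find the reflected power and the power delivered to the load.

P_reflected ≈ 82 W; P_delivered ≈ 103 W

Γ = (374 − 75)/(374 + 75) = 0.666
|Γ|² = 0.443
P_refl = |Γ|²·P_inc = 82 W, P_del = (1 − |Γ|²)·P_inc = 103 W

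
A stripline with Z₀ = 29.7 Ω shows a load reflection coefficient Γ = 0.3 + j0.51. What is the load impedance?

Z_L = Z_0·(1 + Γ)/(1 − Γ) = 29.7·(1.3 + j0.51)/(0.7 − j0.51)

Z_L ≈ 25.7 + j40.4 Ω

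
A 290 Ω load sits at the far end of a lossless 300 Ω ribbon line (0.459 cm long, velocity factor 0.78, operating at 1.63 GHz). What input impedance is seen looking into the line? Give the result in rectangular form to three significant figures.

λ = v/f = 0.78·c / 1.63 GHz = 0.144 m
βl = 2π·l/λ = 2π × 0.032 = 11.5°
tan(βl) = tan(11.5°) = 0.204
Z_in = Z_0·(Z_L + jZ_0·tanβl)/(Z_0 + jZ_L·tanβl)
     = 300·(290 + j61.1)/(300 + j59.1)

Z_in ≈ 291 + j3.86 Ω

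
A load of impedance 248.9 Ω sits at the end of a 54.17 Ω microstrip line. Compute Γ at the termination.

Γ = 0.643

Γ = (Z_L − Z_0)/(Z_L + Z_0) = (248.9 − 54.17)/(248.9 + 54.17) = 194.7/303.1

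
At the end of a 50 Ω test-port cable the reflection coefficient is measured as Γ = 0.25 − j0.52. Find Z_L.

Z_L = Z_0·(1 + Γ)/(1 − Γ) = 50·(1.25 − j0.52)/(0.75 + j0.52)

Z_L ≈ 40 − j62.4 Ω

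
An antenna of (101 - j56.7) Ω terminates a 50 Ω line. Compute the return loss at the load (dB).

RL ≈ 6.51 dB

Γ = (51 − j56.7)/(151 − j56.7), |Γ| = 0.473
RL = −20·log₁₀|Γ| = −20·log₁₀(0.473)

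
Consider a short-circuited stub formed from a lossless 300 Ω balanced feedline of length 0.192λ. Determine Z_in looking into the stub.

Z_in ≈ +j786 Ω

βl = 2π × 0.192 = 69.1°
tan(βl) = 2.62
For a short-circuited stub, Z_in = jZ_0·tan(βl)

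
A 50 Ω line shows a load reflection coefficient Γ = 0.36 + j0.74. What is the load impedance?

Z_L ≈ 16.9 + j77.3 Ω

Z_L = Z_0·(1 + Γ)/(1 − Γ) = 50·(1.36 + j0.74)/(0.64 − j0.74)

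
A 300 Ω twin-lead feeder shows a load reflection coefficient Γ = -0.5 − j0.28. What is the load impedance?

Z_L ≈ 86.5 − j72.2 Ω

Z_L = Z_0·(1 + Γ)/(1 − Γ) = 300·(0.5 − j0.28)/(1.5 + j0.28)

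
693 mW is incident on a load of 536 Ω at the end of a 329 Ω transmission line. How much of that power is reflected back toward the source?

P_reflected ≈ 39.7 mW

Γ = (536 − 329)/(536 + 329) = 0.239
|Γ|² = 0.0573
P_refl = |Γ|²·P_inc = 39.7 mW, P_del = (1 − |Γ|²)·P_inc = 653 mW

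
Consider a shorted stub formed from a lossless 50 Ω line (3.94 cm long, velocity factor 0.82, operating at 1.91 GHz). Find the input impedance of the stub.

Z_in ≈ −j136 Ω

λ = v/f = 0.82·c / 1.91 GHz = 0.129 m
βl = 2π·l/λ = 2π × 0.306 = 110°
tan(βl) = -2.73
For a shorted stub, Z_in = jZ_0·tan(βl)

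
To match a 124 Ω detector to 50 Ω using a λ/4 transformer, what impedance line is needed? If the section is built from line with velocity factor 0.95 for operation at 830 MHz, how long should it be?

Z_qwt ≈ 78.7 Ω; length ≈ 8.58 cm

Z_qwt = √(Z_0·R_L) = √(50 × 124) = √6200
λ = 0.95·c/f = 0.343 m, so l = λ/4 = 0.0858 m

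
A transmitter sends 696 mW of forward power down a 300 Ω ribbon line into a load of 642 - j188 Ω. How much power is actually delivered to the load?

|Γ| = |(342 − j188)/(942 − j188)| = 0.406
|Γ|² = 0.165
P_refl = |Γ|²·P_inc = 115 mW, P_del = (1 − |Γ|²)·P_inc = 581 mW

P_delivered ≈ 581 mW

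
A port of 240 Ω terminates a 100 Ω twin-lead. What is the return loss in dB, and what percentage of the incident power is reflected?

RL ≈ 7.71 dB; 17% of incident power reflected

Γ = (240 − 100)/(240 + 100) = 0.412
RL = −20·log₁₀(0.412) = 7.71 dB
P_refl/P_inc = |Γ|² = 0.17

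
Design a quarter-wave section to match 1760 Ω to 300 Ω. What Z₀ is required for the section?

Z_qwt = √(Z_0·R_L) = √(300 × 1760) = √528000

Z_qwt ≈ 727 Ω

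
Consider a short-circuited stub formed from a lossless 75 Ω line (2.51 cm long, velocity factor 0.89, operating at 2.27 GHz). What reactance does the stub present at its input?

λ = v/f = 0.89·c / 2.27 GHz = 0.118 m
βl = 2π·l/λ = 2π × 0.213 = 76.8°
tan(βl) = 4.27
For a short-circuited stub, Z_in = jZ_0·tan(βl)

X_in ≈ 320 Ω (inductive)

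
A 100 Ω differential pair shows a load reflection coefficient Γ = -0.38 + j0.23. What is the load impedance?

Z_L = Z_0·(1 + Γ)/(1 − Γ) = 100·(0.62 + j0.23)/(1.38 − j0.23)

Z_L ≈ 41 + j23.5 Ω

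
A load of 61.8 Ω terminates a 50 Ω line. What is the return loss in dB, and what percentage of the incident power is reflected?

Γ = (61.8 − 50)/(61.8 + 50) = 0.106
RL = −20·log₁₀(0.106) = 19.5 dB
P_refl/P_inc = |Γ|² = 0.0111

RL ≈ 19.5 dB; 1.11% of incident power reflected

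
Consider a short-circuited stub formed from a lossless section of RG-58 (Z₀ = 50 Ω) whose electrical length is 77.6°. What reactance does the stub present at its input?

X_in ≈ 227 Ω (inductive)

tan(βl) = 4.55
For a short-circuited stub, Z_in = jZ_0·tan(βl)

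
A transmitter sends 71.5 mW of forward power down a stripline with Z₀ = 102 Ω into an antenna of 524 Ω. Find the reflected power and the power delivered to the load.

Γ = (524 − 102)/(524 + 102) = 0.674
|Γ|² = 0.454
P_refl = |Γ|²·P_inc = 32.5 mW, P_del = (1 − |Γ|²)·P_inc = 39 mW

P_reflected ≈ 32.5 mW; P_delivered ≈ 39 mW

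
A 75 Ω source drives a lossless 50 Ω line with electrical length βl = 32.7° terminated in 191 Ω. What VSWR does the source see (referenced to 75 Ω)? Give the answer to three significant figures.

VSWR ≈ 3.52

tan(βl) = 0.642
Z_in = Z_0·(Z_L + jZ_0·tanβl)/(Z_0 + jZ_L·tanβl) = 38.5 − j62.2 Ω
Γ_s = (Z_in − Z_s)/(Z_in + Z_s) = (-36.5 − j62.2)/(113 − j62.2), |Γ_s| = 0.558
VSWR = (1 + |Γ_s|)/(1 − |Γ_s|)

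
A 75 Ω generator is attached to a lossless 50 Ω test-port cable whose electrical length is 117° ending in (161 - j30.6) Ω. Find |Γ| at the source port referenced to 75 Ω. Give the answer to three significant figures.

tan(βl) = -1.96
Z_in = Z_0·(Z_L + jZ_0·tanβl)/(Z_0 + jZ_L·tanβl) = 19.5 + j26.1 Ω
Γ_s = (Z_in − Z_s)/(Z_in + Z_s) = (-55.5 + j26.1)/(94.5 + j26.1), |Γ_s| = 0.625

|Γ| ≈ 0.625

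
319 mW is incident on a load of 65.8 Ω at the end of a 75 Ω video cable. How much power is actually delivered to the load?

Γ = (65.8 − 75)/(65.8 + 75) = -0.0653
|Γ|² = 0.00427
P_refl = |Γ|²·P_inc = 1.36 mW, P_del = (1 − |Γ|²)·P_inc = 318 mW

P_delivered ≈ 318 mW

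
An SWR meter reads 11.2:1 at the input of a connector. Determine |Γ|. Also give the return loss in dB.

|Γ| ≈ 0.836; return loss ≈ 1.56 dB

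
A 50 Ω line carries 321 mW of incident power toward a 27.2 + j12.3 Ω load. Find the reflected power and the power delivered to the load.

|Γ| = |(-22.8 + j12.3)/(77.2 + j12.3)| = 0.331
|Γ|² = 0.11
P_refl = |Γ|²·P_inc = 35.3 mW, P_del = (1 − |Γ|²)·P_inc = 286 mW

P_reflected ≈ 35.3 mW; P_delivered ≈ 286 mW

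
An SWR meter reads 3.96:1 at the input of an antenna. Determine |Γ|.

|Γ| ≈ 0.597

|Γ| = (S − 1)/(S + 1) = (3.96 − 1)/(3.96 + 1) = 2.96/4.96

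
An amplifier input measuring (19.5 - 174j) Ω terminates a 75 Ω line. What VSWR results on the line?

VSWR ≈ 24.8

Γ = (Z_L − Z_0)/(Z_L + Z_0) = (-55.5 − j174)/(94.5 − j174)
|Γ| = 183/198 = 0.922
VSWR = (1 + |Γ|)/(1 − |Γ|) = 1.92/0.0776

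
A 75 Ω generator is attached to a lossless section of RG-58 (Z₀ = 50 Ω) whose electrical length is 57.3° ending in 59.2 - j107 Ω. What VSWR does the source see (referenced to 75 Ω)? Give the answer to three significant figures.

VSWR ≈ 8.37

tan(βl) = 1.56
Z_in = Z_0·(Z_L + jZ_0·tanβl)/(Z_0 + jZ_L·tanβl) = 9.15 − j10.6 Ω
Γ_s = (Z_in − Z_s)/(Z_in + Z_s) = (-65.9 − j10.6)/(84.1 − j10.6), |Γ_s| = 0.786
VSWR = (1 + |Γ_s|)/(1 − |Γ_s|)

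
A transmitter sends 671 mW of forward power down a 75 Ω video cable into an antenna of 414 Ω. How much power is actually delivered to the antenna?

Γ = (414 − 75)/(414 + 75) = 0.693
|Γ|² = 0.481
P_refl = |Γ|²·P_inc = 322 mW, P_del = (1 − |Γ|²)·P_inc = 349 mW

P_delivered ≈ 349 mW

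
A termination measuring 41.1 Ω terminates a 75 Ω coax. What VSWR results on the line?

VSWR ≈ 1.82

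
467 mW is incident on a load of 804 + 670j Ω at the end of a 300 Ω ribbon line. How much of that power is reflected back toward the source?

P_reflected ≈ 197 mW

|Γ| = |(504 + j670)/(1104 + j670)| = 0.649
|Γ|² = 0.421
P_refl = |Γ|²·P_inc = 197 mW, P_del = (1 − |Γ|²)·P_inc = 270 mW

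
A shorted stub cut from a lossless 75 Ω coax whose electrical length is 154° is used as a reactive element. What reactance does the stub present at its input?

tan(βl) = -0.488
For a shorted stub, Z_in = jZ_0·tan(βl)

X_in ≈ -36.6 Ω (capacitive)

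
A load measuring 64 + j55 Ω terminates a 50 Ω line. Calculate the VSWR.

VSWR ≈ 2.63

Γ = (Z_L − Z_0)/(Z_L + Z_0) = (14 + j55)/(114 + j55)
|Γ| = 56.8/127 = 0.448
VSWR = (1 + |Γ|)/(1 − |Γ|) = 1.45/0.552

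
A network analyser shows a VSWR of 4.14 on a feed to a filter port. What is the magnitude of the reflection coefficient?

|Γ| ≈ 0.611

|Γ| = (S − 1)/(S + 1) = (4.14 − 1)/(4.14 + 1) = 3.14/5.14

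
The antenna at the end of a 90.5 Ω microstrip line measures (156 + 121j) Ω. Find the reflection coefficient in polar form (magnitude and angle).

Γ = (Z_L − Z_0)/(Z_L + Z_0) = (65.5 + j121)/(246.5 + j121)
|Γ| = 138/275 = 0.501

Γ ≈ 0.501 ∠ 35.4°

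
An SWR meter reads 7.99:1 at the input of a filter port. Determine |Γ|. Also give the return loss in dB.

|Γ| = (S − 1)/(S + 1) = (7.99 − 1)/(7.99 + 1) = 6.99/8.99
RL = −20·log₁₀|Γ| = −20·log₁₀(0.778)

|Γ| ≈ 0.778; return loss ≈ 2.19 dB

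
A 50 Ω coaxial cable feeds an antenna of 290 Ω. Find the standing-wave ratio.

For a purely resistive load, VSWR = R_L/Z_0 or Z_0/R_L (whichever > 1) = 290/50

VSWR ≈ 5.8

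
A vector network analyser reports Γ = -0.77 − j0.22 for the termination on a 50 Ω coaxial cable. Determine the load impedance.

Z_L = Z_0·(1 + Γ)/(1 − Γ) = 50·(0.23 − j0.22)/(1.77 + j0.22)

Z_L ≈ 5.64 − j6.92 Ω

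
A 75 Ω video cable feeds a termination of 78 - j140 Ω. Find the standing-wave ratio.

VSWR ≈ 5.16

Γ = (Z_L − Z_0)/(Z_L + Z_0) = (3 − j140)/(153 − j140)
|Γ| = 140/207 = 0.675
VSWR = (1 + |Γ|)/(1 − |Γ|) = 1.68/0.325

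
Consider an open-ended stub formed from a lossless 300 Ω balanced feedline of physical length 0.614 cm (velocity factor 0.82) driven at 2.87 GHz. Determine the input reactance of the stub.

X_in ≈ -621 Ω (capacitive)

λ = v/f = 0.82·c / 2.87 GHz = 0.0857 m
βl = 2π·l/λ = 2π × 0.0716 = 25.8°
tan(βl) = 0.483
For an open-ended stub, Z_in = −jZ_0·cot(βl) = −jZ_0/tan(βl)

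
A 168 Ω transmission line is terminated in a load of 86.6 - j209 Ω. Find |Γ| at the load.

|Γ| ≈ 0.681

Γ = (Z_L − Z_0)/(Z_L + Z_0) = (-81.4 − j209)/(254.6 − j209)
|Γ| = 224/329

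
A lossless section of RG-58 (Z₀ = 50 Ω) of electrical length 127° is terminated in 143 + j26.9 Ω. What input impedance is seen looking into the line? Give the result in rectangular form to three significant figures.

tan(βl) = tan(127°) = -1.33
Z_in = Z_0·(Z_L + jZ_0·tanβl)/(Z_0 + jZ_L·tanβl)
     = 50·(143 − j39.5)/(85.7 − j190)

Z_in ≈ 22.8 + j27.4 Ω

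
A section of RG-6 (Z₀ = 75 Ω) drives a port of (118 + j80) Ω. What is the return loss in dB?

Γ = (43 + j80)/(193 + j80), |Γ| = 0.435
RL = −20·log₁₀|Γ| = −20·log₁₀(0.435)

RL ≈ 7.24 dB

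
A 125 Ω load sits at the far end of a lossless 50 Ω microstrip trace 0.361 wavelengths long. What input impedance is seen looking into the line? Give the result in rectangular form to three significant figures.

Z_in ≈ 30.6 + j31.6 Ω

βl = 2π × 0.361 = 130°
tan(βl) = tan(130°) = -1.19
Z_in = Z_0·(Z_L + jZ_0·tanβl)/(Z_0 + jZ_L·tanβl)
     = 50·(125 − j59.7)/(50 − j149)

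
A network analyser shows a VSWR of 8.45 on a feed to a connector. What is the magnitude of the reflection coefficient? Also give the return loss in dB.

|Γ| ≈ 0.788; return loss ≈ 2.07 dB

|Γ| = (S − 1)/(S + 1) = (8.45 − 1)/(8.45 + 1) = 7.45/9.45
RL = −20·log₁₀|Γ| = −20·log₁₀(0.788)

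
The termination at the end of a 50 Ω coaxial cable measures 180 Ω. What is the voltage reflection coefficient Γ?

Γ = 0.565

Γ = (Z_L − Z_0)/(Z_L + Z_0) = (180 − 50)/(180 + 50) = 130/230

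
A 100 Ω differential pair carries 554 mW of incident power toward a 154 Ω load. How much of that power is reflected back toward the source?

Γ = (154 − 100)/(154 + 100) = 0.213
|Γ|² = 0.0452
P_refl = |Γ|²·P_inc = 25 mW, P_del = (1 − |Γ|²)·P_inc = 529 mW

P_reflected ≈ 25 mW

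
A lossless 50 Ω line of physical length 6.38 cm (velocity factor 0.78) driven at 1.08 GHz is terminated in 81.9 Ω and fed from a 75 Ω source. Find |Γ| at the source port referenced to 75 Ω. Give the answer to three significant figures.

λ = v/f = 0.78·c / 1.08 GHz = 0.217 m
βl = 2π·l/λ = 2π × 0.294 = 106°
tan(βl) = -3.49
Z_in = Z_0·(Z_L + jZ_0·tanβl)/(Z_0 + jZ_L·tanβl) = 32.1 + j8.73 Ω
Γ_s = (Z_in − Z_s)/(Z_in + Z_s) = (-42.9 + j8.73)/(107 + j8.73), |Γ_s| = 0.408

|Γ| ≈ 0.408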